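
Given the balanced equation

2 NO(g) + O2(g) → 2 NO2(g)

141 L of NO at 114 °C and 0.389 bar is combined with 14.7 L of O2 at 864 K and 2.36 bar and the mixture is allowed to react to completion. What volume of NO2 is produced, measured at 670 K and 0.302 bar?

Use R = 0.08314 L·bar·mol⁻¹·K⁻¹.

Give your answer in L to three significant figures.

178 L

n(NO) = PV/RT = (0.389 × 141) / (0.08314 × 387.15) = 1.704 mol
n(O2) = PV/RT = (2.36 × 14.7) / (0.08314 × 864) = 0.4830 mol
For 1.704 mol NO, stoichiometry requires (1/2) × 1.704 = 0.8520 mol O2; 0.4830 mol is available, so O2 is limiting.
n(NO2) = (2/1) × 0.4830 = 0.9660 mol
V(NO2) = nRT/P = 0.9660 × 0.08314 × 670 / 0.302 = 178.2 L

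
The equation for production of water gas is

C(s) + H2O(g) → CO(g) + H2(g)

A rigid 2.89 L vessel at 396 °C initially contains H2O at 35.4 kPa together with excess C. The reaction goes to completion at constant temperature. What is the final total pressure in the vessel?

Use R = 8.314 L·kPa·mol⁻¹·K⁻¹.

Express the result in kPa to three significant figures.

Since T and V are fixed, P_final/P_initial = n_final/n_initial = 2/1.
P_final = (2/1) × 35.4 = 70.80 kPa

70.8 kPa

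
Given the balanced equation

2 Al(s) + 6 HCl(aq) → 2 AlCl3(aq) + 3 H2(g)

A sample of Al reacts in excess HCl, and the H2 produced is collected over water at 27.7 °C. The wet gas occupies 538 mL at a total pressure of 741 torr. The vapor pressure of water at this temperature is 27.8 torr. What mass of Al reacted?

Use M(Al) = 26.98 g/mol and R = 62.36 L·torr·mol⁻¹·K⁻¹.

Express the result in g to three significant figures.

0.368 g

P(H2) = 741 − 27.8 = 713.2 torr
n(H2) = PV/RT = (713.2 × 0.5380) / (62.36 × 300.85) = 0.02045 mol
n(Al) = (2/3) × 0.02045 = 0.01363 mol
m(Al) = 0.01363 × 26.98 = 0.3677 g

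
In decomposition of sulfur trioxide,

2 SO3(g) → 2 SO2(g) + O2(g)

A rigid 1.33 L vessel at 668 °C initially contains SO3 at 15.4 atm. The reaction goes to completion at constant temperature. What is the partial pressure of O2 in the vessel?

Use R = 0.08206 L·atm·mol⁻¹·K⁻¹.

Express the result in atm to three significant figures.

7.70 atm

n(SO3)₀ = PV/RT = (15.4 × 1.33) / (0.08206 × 941.15) = 0.2652 mol
n(O2) = (1/2) × 0.2652 = 0.1326 mol
P(O2) = nRT/V = 0.1326 × 0.08206 × 941.15 / 1.33 = 7.700 atm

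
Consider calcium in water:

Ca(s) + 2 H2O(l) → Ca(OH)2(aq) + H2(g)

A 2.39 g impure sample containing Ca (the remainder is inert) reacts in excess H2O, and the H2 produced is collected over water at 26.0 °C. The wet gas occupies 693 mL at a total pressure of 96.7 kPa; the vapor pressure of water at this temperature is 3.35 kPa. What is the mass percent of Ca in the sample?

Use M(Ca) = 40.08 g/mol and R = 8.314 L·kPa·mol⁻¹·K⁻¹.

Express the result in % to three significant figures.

43.6 %

P(H2) = 96.7 − 3.35 = 93.35 kPa
n(H2) = PV/RT = (93.35 × 0.6930) / (8.314 × 299.15) = 0.02601 mol
n(Ca) = (1/1) × 0.02601 = 0.02601 mol
m(Ca) = 0.02601 × 40.08 = 1.042 g
%Ca = 1.042 / 2.39 × 100 = 43.60%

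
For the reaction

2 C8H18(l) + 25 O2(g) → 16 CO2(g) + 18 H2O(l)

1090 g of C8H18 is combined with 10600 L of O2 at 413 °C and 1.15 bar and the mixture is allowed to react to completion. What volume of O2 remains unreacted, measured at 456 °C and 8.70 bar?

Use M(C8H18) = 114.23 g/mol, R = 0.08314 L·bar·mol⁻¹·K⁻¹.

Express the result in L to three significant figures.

n(C8H18) = 1090 / 114.23 = 9.542 mol
n(O2) = PV/RT = (1.15 × 10600) / (0.08314 × 686.15) = 213.7 mol
For 9.542 mol C8H18, stoichiometry requires (25/2) × 9.542 = 119.3 mol O2; 213.7 mol is available, so C8H18 is limiting.
n(O2) consumed = (25/2) × 9.542 = 119.3 mol; remaining = 213.7 − 119.3 = 94.40 mol
V(O2) = nRT/P = 94.40 × 0.08314 × 729.15 / 8.70 = 657.8 L

658 L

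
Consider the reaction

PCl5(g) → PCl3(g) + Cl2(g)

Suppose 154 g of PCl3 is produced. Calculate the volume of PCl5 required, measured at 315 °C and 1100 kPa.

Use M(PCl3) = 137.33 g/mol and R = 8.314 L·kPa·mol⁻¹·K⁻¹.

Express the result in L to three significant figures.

4.98 L

n(PCl3) = 154.0 / 137.33 = 1.121 mol
n(PCl5) = (1/1) × 1.121 = 1.121 mol
V = nRT/P = 1.121 × 8.314 × 588.15 / 1100 = 4.983 L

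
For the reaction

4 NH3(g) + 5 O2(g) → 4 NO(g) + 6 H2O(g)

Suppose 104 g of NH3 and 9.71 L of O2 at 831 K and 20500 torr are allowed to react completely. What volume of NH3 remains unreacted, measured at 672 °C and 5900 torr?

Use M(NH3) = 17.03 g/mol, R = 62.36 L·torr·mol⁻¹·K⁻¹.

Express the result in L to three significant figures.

n(NH3) = 104 / 17.03 = 6.107 mol
n(O2) = PV/RT = (20500 × 9.71) / (62.36 × 831) = 3.841 mol
For 6.107 mol NH3, stoichiometry requires (5/4) × 6.107 = 7.634 mol O2; 3.841 mol is available, so O2 is limiting.
n(NH3) consumed = (4/5) × 3.841 = 3.073 mol; remaining = 6.107 − 3.073 = 3.034 mol
V(NH3) = nRT/P = 3.034 × 62.36 × 945.15 / 5900 = 30.31 L

30.3 L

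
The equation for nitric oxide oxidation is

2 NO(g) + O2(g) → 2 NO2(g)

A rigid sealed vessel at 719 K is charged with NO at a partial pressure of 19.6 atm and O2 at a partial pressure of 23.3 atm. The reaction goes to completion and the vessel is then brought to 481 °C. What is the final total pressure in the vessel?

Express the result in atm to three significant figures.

34.7 atm

Because the vessel is rigid and T is held at 719 K, work the stoichiometry in partial pressures (P_i = n_iRT/V).
P(O2) required for 19.6 atm of NO = (1/2) × 19.6 = 9.800 atm; available 23.3 atm, so NO is limiting.
P(O2) remaining = 23.3 − (1/2) × 19.6 = 13.50 atm
P(gaseous products) = (2)/2 × 19.6 = 19.60 atm
P_total at 719 K = 13.50 + 19.60 = 33.10 atm
Scaling to 481 °C: P = 33.10 × 754.15/719 = 34.72 atm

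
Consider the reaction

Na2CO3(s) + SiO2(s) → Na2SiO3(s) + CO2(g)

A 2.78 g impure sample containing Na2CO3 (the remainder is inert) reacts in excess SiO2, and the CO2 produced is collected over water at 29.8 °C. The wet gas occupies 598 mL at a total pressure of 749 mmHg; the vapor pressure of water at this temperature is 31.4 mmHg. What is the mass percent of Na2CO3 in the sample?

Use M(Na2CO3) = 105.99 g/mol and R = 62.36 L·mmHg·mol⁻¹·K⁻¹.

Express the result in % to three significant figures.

P(CO2) = 749 − 31.4 = 717.6 mmHg
n(CO2) = PV/RT = (717.6 × 0.5980) / (62.36 × 302.95) = 0.02271 mol
n(Na2CO3) = (1/1) × 0.02271 = 0.02271 mol
m(Na2CO3) = 0.02271 × 105.99 = 2.407 g
%Na2CO3 = 2.407 / 2.78 × 100 = 86.58%

86.6 %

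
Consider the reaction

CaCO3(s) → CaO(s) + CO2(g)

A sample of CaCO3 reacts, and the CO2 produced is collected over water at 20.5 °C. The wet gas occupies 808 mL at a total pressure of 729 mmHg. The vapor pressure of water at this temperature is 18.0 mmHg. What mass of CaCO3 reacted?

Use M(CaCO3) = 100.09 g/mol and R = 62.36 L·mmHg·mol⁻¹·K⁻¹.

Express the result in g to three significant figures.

3.14 g

P(CO2) = 729 − 18.0 = 711.0 mmHg
n(CO2) = PV/RT = (711.0 × 0.8080) / (62.36 × 293.65) = 0.03137 mol
n(CaCO3) = (1/1) × 0.03137 = 0.03137 mol
m(CaCO3) = 0.03137 × 100.09 = 3.140 g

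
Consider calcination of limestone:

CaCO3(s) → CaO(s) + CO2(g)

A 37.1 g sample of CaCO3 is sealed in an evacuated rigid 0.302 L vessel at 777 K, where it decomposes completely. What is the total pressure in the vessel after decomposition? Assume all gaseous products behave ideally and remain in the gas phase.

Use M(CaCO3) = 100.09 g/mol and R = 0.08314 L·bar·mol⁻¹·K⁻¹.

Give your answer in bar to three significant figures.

n(CaCO3) = 37.1 / 100.09 = 0.3707 mol
n(gas produced) = (1/1) × 0.3707 = 0.3707 mol
P = nRT/V = 0.3707 × 0.08314 × 777 / 0.302 = 79.30 bar

79.3 bar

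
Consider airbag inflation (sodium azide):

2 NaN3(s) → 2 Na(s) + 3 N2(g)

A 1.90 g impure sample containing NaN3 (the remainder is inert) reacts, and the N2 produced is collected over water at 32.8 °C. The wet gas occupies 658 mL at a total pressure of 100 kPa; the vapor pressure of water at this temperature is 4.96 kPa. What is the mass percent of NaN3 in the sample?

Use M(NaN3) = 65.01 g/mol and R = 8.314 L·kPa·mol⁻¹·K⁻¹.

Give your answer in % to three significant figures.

P(N2) = 100 − 4.96 = 95.04 kPa
n(N2) = PV/RT = (95.04 × 0.6580) / (8.314 × 305.95) = 0.02459 mol
n(NaN3) = (2/3) × 0.02459 = 0.01639 mol
m(NaN3) = 0.01639 × 65.01 = 1.066 g
%NaN3 = 1.066 / 1.90 × 100 = 56.11%

56.1 %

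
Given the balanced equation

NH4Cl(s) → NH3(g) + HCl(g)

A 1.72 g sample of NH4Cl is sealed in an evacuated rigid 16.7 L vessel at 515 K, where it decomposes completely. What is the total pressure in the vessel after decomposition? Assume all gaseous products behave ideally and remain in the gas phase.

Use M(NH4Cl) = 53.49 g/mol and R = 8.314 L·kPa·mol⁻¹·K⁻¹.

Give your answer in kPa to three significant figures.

n(NH4Cl) = 1.72 / 53.49 = 0.03216 mol
n(gas produced) = (2/1) × 0.03216 = 0.06432 mol
P = nRT/V = 0.06432 × 8.314 × 515 / 16.7 = 16.49 kPa

16.5 kPa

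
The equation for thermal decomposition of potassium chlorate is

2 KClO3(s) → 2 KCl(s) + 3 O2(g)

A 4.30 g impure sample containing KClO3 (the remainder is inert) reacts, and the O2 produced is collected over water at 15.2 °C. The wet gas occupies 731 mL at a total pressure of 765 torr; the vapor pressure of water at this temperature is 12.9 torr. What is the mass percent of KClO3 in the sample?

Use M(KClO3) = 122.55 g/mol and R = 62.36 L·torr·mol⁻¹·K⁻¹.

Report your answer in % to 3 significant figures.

P(O2) = 765 − 12.9 = 752.1 torr
n(O2) = PV/RT = (752.1 × 0.7310) / (62.36 × 288.35) = 0.03058 mol
n(KClO3) = (2/3) × 0.03058 = 0.02039 mol
m(KClO3) = 0.02039 × 122.55 = 2.499 g
%KClO3 = 2.499 / 4.30 × 100 = 58.12%

58.1 %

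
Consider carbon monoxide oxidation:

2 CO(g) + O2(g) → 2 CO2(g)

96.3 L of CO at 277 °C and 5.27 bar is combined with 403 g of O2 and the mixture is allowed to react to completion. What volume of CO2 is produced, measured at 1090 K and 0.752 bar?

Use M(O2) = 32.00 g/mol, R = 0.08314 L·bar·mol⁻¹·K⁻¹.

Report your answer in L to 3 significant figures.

n(CO) = PV/RT = (5.27 × 96.3) / (0.08314 × 550.15) = 11.10 mol
n(O2) = 403 / 32.00 = 12.59 mol
For 11.10 mol CO, stoichiometry requires (1/2) × 11.10 = 5.550 mol O2; 12.59 mol is available, so CO is limiting.
n(CO2) = (2/2) × 11.10 = 11.10 mol
V(CO2) = nRT/P = 11.10 × 0.08314 × 1090 / 0.752 = 1338 L

1340 L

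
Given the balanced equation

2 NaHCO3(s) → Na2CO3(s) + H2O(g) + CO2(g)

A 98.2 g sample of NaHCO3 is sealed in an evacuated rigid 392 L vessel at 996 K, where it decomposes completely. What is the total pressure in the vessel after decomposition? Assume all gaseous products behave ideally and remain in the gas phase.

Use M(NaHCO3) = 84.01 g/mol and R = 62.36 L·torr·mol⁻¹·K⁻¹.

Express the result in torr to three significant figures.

n(NaHCO3) = 98.2 / 84.01 = 1.169 mol
n(gas produced) = (2/2) × 1.169 = 1.169 mol
P = nRT/V = 1.169 × 62.36 × 996 / 392 = 185.2 torr

185 torr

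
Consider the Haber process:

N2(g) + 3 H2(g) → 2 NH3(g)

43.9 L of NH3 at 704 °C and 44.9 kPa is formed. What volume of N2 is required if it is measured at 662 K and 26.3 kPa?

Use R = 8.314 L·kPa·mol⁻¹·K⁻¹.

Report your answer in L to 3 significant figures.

n(NH3) = PV/RT = (44.9 × 43.9) / (8.314 × 977.15) = 0.2426 mol
n(N2) = (1/2) × 0.2426 = 0.1213 mol
V = nRT/P = 0.1213 × 8.314 × 662 / 26.3 = 25.38 L

25.4 L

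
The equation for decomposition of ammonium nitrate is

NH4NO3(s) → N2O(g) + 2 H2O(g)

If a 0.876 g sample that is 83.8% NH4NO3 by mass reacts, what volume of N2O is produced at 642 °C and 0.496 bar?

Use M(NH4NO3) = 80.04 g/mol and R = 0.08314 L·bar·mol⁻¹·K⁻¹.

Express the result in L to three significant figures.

mass of NH4NO3 = 0.876 × 83.8/100 = 0.7341 g
n(NH4NO3) = 0.7341 / 80.04 = 0.009172 mol
n(N2O) = (1/1) × 0.009172 = 0.009172 mol
V = nRT/P = 0.009172 × 0.08314 × 915.15 / 0.496 = 1.407 L

1.41 L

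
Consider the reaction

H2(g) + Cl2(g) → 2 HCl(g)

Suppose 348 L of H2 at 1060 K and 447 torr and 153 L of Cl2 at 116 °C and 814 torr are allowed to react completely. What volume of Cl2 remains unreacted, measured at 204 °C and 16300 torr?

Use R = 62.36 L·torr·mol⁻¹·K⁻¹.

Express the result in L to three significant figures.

5.07 L

n(H2) = PV/RT = (447 × 348) / (62.36 × 1060) = 2.353 mol
n(Cl2) = PV/RT = (814 × 153) / (62.36 × 389.15) = 5.132 mol
For 2.353 mol H2, stoichiometry requires (1/1) × 2.353 = 2.353 mol Cl2; 5.132 mol is available, so H2 is limiting.
n(Cl2) consumed = (1/1) × 2.353 = 2.353 mol; remaining = 5.132 − 2.353 = 2.779 mol
V(Cl2) = nRT/P = 2.779 × 62.36 × 477.15 / 16300 = 5.073 L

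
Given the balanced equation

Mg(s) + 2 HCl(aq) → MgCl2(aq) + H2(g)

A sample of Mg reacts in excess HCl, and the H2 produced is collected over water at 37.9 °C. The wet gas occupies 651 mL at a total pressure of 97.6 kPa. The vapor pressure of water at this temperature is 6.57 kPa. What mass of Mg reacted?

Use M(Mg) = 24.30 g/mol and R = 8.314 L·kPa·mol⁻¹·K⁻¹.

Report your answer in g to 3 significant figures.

P(H2) = 97.6 − 6.57 = 91.03 kPa
n(H2) = PV/RT = (91.03 × 0.6510) / (8.314 × 311.05) = 0.02292 mol
n(Mg) = (1/1) × 0.02292 = 0.02292 mol
m(Mg) = 0.02292 × 24.30 = 0.5570 g

0.557 g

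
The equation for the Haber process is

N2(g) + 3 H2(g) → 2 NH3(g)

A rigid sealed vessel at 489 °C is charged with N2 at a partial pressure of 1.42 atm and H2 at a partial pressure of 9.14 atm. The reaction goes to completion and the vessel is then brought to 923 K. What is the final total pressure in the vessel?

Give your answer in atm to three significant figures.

With V and T fixed, P_i ∝ n_i, so the mole ratios apply directly to partial pressures at 489 °C.
P(H2) required for 1.42 atm of N2 = (3/1) × 1.42 = 4.260 atm; available 9.14 atm, so N2 is limiting.
P(H2) remaining = 9.14 − (3/1) × 1.42 = 4.880 atm
P(gaseous products) = (2)/1 × 1.42 = 2.840 atm
P_total at 489 °C = 4.880 + 2.840 = 7.720 atm
Scaling to 923 K: P = 7.720 × 923/762.15 = 9.349 atm

9.35 atm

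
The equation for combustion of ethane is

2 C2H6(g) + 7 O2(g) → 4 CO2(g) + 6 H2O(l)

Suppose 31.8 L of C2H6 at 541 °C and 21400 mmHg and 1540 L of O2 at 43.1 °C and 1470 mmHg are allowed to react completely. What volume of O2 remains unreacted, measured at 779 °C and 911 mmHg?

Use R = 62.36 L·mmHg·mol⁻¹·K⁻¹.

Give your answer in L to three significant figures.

n(C2H6) = PV/RT = (21400 × 31.8) / (62.36 × 814.15) = 13.40 mol
n(O2) = PV/RT = (1470 × 1540) / (62.36 × 316.25) = 114.8 mol
For 13.40 mol C2H6, stoichiometry requires (7/2) × 13.40 = 46.90 mol O2; 114.8 mol is available, so C2H6 is limiting.
n(O2) consumed = (7/2) × 13.40 = 46.90 mol; remaining = 114.8 − 46.90 = 67.90 mol
V(O2) = nRT/P = 67.90 × 62.36 × 1052.15 / 911 = 4890 L

4890 L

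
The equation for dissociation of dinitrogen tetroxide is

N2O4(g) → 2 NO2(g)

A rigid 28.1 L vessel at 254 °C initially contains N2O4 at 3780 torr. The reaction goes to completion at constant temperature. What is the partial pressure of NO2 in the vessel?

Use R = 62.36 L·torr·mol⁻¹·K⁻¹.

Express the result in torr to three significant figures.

n(N2O4)₀ = PV/RT = (3780 × 28.1) / (62.36 × 527.15) = 3.231 mol
n(NO2) = (2/1) × 3.231 = 6.462 mol
P(NO2) = nRT/V = 6.462 × 62.36 × 527.15 / 28.1 = 7560 torr

7560 torr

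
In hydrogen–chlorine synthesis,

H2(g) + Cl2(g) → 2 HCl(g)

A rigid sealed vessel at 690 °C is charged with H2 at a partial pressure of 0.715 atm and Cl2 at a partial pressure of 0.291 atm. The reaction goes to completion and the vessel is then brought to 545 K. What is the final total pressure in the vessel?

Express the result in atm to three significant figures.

0.569 atm

At constant V, partial pressures at 690 °C are proportional to moles, so apply stoichiometry directly to pressures.
P(Cl2) required for 0.715 atm of H2 = (1/1) × 0.715 = 0.7150 atm; available 0.291 atm, so Cl2 is limiting.
P(H2) remaining = 0.715 − (1/1) × 0.291 = 0.4240 atm
P(gaseous products) = (2)/1 × 0.291 = 0.5820 atm
P_total at 690 °C = 0.4240 + 0.5820 = 1.006 atm
Scaling to 545 K: P = 1.006 × 545/963.15 = 0.5692 atm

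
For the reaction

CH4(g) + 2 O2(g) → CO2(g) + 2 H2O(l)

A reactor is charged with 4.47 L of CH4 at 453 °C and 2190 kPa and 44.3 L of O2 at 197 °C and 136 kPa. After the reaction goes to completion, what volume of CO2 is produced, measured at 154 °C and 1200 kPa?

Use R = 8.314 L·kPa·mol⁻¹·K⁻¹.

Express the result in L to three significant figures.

n(CH4) = PV/RT = (2190 × 4.47) / (8.314 × 726.15) = 1.621 mol
n(O2) = PV/RT = (136 × 44.3) / (8.314 × 470.15) = 1.541 mol
For 1.621 mol CH4, stoichiometry requires (2/1) × 1.621 = 3.242 mol O2; 1.541 mol is available, so O2 is limiting.
n(CO2) = (1/2) × 1.541 = 0.7705 mol
V(CO2) = nRT/P = 0.7705 × 8.314 × 427.15 / 1200 = 2.280 L

2.28 L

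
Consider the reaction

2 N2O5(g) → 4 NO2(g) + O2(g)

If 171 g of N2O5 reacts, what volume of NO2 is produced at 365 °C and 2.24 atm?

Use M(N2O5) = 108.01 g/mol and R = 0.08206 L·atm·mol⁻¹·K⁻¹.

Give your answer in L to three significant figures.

n(N2O5) = 171.0 / 108.01 = 1.583 mol
n(NO2) = (4/2) × 1.583 = 3.166 mol
V = nRT/P = 3.166 × 0.08206 × 638.15 / 2.24 = 74.01 L

74.0 L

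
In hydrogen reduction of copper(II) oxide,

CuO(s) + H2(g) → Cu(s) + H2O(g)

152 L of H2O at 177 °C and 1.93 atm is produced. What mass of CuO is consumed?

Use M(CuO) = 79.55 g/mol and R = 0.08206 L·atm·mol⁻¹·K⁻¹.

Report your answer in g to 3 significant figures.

632 g

n(H2O) = PV/RT = (1.93 × 152) / (0.08206 × 450.15) = 7.942 mol
n(CuO) = (1/1) × 7.942 = 7.942 mol
m(CuO) = 7.942 × 79.55 = 631.8 g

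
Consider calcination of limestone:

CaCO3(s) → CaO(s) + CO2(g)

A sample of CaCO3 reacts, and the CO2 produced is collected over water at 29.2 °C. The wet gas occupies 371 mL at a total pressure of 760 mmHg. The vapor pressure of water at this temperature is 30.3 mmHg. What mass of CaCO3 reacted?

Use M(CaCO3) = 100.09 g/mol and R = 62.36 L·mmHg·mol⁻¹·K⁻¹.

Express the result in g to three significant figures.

1.44 g

P(CO2) = 760 − 30.3 = 729.7 mmHg
n(CO2) = PV/RT = (729.7 × 0.3710) / (62.36 × 302.35) = 0.01436 mol
n(CaCO3) = (1/1) × 0.01436 = 0.01436 mol
m(CaCO3) = 0.01436 × 100.09 = 1.437 g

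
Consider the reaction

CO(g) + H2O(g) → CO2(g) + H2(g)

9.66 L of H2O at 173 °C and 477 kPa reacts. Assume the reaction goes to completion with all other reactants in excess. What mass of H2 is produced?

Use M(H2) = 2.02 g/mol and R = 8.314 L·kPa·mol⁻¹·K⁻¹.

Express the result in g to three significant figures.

n(H2O) = PV/RT = (477 × 9.66) / (8.314 × 446.15) = 1.242 mol
n(H2) = (1/1) × 1.242 = 1.242 mol
m(H2) = 1.242 × 2.02 = 2.509 g

2.51 g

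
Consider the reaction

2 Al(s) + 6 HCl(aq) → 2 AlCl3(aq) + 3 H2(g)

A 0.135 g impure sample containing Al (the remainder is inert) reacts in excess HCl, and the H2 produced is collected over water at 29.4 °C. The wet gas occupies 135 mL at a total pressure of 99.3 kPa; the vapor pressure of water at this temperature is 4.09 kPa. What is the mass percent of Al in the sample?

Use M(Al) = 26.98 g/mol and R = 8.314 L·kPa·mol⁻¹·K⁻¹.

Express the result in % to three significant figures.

P(H2) = 99.3 − 4.09 = 95.21 kPa
n(H2) = PV/RT = (95.21 × 0.1350) / (8.314 × 302.55) = 0.005110 mol
n(Al) = (2/3) × 0.005110 = 0.003407 mol
m(Al) = 0.003407 × 26.98 = 0.09192 g
%Al = 0.09192 / 0.135 × 100 = 68.09%

68.1 %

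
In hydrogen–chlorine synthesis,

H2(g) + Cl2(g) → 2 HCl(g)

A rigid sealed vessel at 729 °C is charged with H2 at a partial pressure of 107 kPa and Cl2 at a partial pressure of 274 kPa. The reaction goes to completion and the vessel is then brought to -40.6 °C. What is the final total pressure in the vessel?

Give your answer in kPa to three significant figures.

Because the vessel is rigid and T is held at 729 °C, work the stoichiometry in partial pressures (P_i = n_iRT/V).
P(Cl2) required for 107 kPa of H2 = (1/1) × 107 = 107.0 kPa; available 274 kPa, so H2 is limiting.
P(Cl2) remaining = 274 − (1/1) × 107 = 167.0 kPa
P(gaseous products) = (2)/1 × 107 = 214.0 kPa
P_total at 729 °C = 167.0 + 214.0 = 381.0 kPa
Scaling to -40.6 °C: P = 381.0 × 232.55/1002.15 = 88.41 kPa

88.4 kPa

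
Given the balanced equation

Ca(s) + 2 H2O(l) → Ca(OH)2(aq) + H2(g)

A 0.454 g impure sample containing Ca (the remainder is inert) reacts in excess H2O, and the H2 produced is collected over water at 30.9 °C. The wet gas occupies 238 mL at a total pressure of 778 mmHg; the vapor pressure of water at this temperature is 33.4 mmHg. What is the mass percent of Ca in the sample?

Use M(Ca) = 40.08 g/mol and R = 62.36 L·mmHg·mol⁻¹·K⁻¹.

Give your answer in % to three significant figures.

82.5 %

P(H2) = 778 − 33.4 = 744.6 mmHg
n(H2) = PV/RT = (744.6 × 0.2380) / (62.36 × 304.05) = 0.009346 mol
n(Ca) = (1/1) × 0.009346 = 0.009346 mol
m(Ca) = 0.009346 × 40.08 = 0.3746 g
%Ca = 0.3746 / 0.454 × 100 = 82.51%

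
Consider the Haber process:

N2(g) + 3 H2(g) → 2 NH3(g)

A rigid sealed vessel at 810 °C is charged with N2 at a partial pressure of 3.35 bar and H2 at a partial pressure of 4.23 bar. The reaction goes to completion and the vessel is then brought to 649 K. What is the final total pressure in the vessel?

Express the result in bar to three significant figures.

At constant V, partial pressures at 810 °C are proportional to moles, so apply stoichiometry directly to pressures.
P(H2) required for 3.35 bar of N2 = (3/1) × 3.35 = 10.05 bar; available 4.23 bar, so H2 is limiting.
P(N2) remaining = 3.35 − (1/3) × 4.23 = 1.940 bar
P(gaseous products) = (2)/3 × 4.23 = 2.820 bar
P_total at 810 °C = 1.940 + 2.820 = 4.760 bar
Scaling to 649 K: P = 4.760 × 649/1083.15 = 2.852 bar

2.85 bar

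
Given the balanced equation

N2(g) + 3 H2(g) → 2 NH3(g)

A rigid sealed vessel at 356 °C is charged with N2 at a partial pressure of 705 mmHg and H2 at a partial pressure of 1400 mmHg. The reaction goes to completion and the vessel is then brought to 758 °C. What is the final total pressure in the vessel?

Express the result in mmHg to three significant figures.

With V and T fixed, P_i ∝ n_i, so the mole ratios apply directly to partial pressures at 356 °C.
P(H2) required for 705 mmHg of N2 = (3/1) × 705 = 2115 mmHg; available 1400 mmHg, so H2 is limiting.
P(N2) remaining = 705 − (1/3) × 1400 = 238.3 mmHg
P(gaseous products) = (2)/3 × 1400 = 933.3 mmHg
P_total at 356 °C = 238.3 + 933.3 = 1172 mmHg
Scaling to 758 °C: P = 1172 × 1031.15/629.15 = 1921 mmHg

1920 mmHg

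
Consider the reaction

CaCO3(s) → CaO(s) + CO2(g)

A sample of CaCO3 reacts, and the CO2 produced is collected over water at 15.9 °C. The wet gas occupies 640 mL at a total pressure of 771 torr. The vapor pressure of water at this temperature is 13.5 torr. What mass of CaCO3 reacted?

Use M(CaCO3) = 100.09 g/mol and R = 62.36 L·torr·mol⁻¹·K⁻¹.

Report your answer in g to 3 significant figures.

P(CO2) = 771 − 13.5 = 757.5 torr
n(CO2) = PV/RT = (757.5 × 0.6400) / (62.36 × 289.05) = 0.02690 mol
n(CaCO3) = (1/1) × 0.02690 = 0.02690 mol
m(CaCO3) = 0.02690 × 100.09 = 2.692 g

2.69 g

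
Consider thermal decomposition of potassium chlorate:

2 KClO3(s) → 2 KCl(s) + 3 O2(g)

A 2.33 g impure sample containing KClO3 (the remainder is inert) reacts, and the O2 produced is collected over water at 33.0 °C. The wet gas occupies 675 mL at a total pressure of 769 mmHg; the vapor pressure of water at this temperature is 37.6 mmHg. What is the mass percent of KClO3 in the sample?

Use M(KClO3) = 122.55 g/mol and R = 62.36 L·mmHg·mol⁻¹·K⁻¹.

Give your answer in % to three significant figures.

90.7 %

P(O2) = 769 − 37.6 = 731.4 mmHg
n(O2) = PV/RT = (731.4 × 0.6750) / (62.36 × 306.15) = 0.02586 mol
n(KClO3) = (2/3) × 0.02586 = 0.01724 mol
m(KClO3) = 0.01724 × 122.55 = 2.113 g
%KClO3 = 2.113 / 2.33 × 100 = 90.69%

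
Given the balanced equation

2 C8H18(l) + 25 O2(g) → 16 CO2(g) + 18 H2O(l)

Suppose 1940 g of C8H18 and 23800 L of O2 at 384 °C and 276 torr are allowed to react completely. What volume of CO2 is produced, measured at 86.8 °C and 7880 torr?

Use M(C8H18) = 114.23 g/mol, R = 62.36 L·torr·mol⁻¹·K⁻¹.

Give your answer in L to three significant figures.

n(C8H18) = 1940 / 114.23 = 16.98 mol
n(O2) = PV/RT = (276 × 23800) / (62.36 × 657.15) = 160.3 mol
For 16.98 mol C8H18, stoichiometry requires (25/2) × 16.98 = 212.2 mol O2; 160.3 mol is available, so O2 is limiting.
n(CO2) = (16/25) × 160.3 = 102.6 mol
V(CO2) = nRT/P = 102.6 × 62.36 × 359.95 / 7880 = 292.3 L

292 L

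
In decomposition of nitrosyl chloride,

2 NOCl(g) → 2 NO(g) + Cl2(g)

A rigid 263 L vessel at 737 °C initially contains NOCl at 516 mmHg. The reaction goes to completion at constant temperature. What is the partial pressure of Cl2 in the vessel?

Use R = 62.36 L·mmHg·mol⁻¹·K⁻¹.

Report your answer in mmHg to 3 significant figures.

n(NOCl)₀ = PV/RT = (516 × 263) / (62.36 × 1010.15) = 2.154 mol
n(Cl2) = (1/2) × 2.154 = 1.077 mol
P(Cl2) = nRT/V = 1.077 × 62.36 × 1010.15 / 263 = 258.0 mmHg

258 mmHg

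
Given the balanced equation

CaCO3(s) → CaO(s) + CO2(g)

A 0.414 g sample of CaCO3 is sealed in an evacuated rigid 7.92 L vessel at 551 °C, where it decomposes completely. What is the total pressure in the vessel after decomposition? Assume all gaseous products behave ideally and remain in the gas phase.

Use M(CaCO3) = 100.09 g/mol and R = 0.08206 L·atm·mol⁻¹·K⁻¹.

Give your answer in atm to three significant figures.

0.0353 atm

n(CaCO3) = 0.414 / 100.09 = 0.004136 mol
n(gas produced) = (1/1) × 0.004136 = 0.004136 mol
P = nRT/V = 0.004136 × 0.08206 × 824.15 / 7.92 = 0.03532 atm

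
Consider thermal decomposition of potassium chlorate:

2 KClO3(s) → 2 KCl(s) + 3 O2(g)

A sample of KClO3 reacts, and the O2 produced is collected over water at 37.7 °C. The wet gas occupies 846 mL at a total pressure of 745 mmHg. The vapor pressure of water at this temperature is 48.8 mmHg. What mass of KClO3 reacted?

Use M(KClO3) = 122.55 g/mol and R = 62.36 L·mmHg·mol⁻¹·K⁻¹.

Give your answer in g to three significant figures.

2.48 g

P(O2) = 745 − 48.8 = 696.2 mmHg
n(O2) = PV/RT = (696.2 × 0.8460) / (62.36 × 310.85) = 0.03038 mol
n(KClO3) = (2/3) × 0.03038 = 0.02025 mol
m(KClO3) = 0.02025 × 122.55 = 2.482 g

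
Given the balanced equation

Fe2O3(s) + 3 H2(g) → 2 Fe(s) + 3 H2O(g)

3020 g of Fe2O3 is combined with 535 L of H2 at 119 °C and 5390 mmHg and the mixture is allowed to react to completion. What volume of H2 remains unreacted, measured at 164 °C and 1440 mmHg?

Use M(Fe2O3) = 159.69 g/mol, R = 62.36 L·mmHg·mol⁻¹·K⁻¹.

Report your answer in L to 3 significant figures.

1160 L

n(Fe2O3) = 3020 / 159.69 = 18.91 mol
n(H2) = PV/RT = (5390 × 535) / (62.36 × 392.15) = 117.9 mol
For 18.91 mol Fe2O3, stoichiometry requires (3/1) × 18.91 = 56.73 mol H2; 117.9 mol is available, so Fe2O3 is limiting.
n(H2) consumed = (3/1) × 18.91 = 56.73 mol; remaining = 117.9 − 56.73 = 61.17 mol
V(H2) = nRT/P = 61.17 × 62.36 × 437.15 / 1440 = 1158 L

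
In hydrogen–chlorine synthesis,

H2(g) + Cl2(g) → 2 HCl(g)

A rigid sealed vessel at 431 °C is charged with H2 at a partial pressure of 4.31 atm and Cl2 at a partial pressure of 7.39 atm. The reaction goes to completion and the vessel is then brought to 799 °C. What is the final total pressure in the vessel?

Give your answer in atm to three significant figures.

At constant V, partial pressures at 431 °C are proportional to moles, so apply stoichiometry directly to pressures.
P(Cl2) required for 4.31 atm of H2 = (1/1) × 4.31 = 4.310 atm; available 7.39 atm, so H2 is limiting.
P(Cl2) remaining = 7.39 − (1/1) × 4.31 = 3.080 atm
P(gaseous products) = (2)/1 × 4.31 = 8.620 atm
P_total at 431 °C = 3.080 + 8.620 = 11.70 atm
Scaling to 799 °C: P = 11.70 × 1072.15/704.15 = 17.81 atm

17.8 atm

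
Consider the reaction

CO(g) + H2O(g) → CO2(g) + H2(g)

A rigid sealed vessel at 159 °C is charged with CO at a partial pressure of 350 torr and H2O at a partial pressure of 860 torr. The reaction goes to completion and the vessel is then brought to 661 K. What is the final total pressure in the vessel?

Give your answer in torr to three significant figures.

1850 torr

With V and T fixed, P_i ∝ n_i, so the mole ratios apply directly to partial pressures at 159 °C.
P(H2O) required for 350 torr of CO = (1/1) × 350 = 350.0 torr; available 860 torr, so CO is limiting.
P(H2O) remaining = 860 − (1/1) × 350 = 510.0 torr
P(gaseous products) = (1+1)/1 × 350 = 700.0 torr
P_total at 159 °C = 510.0 + 700.0 = 1210 torr
Scaling to 661 K: P = 1210 × 661/432.15 = 1851 torr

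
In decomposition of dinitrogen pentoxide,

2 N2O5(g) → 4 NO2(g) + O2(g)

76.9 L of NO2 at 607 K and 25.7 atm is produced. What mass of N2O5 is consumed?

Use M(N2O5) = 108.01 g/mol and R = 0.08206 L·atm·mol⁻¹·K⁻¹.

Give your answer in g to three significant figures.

2140 g

n(NO2) = PV/RT = (25.7 × 76.9) / (0.08206 × 607) = 39.68 mol
n(N2O5) = (2/4) × 39.68 = 19.84 mol
m(N2O5) = 19.84 × 108.01 = 2143 g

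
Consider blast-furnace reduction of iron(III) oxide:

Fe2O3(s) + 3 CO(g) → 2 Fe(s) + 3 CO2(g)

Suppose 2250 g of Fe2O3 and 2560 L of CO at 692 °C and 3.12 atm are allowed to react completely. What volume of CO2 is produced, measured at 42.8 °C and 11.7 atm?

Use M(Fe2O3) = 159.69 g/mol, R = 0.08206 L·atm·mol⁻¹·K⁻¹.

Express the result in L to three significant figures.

n(Fe2O3) = 2250 / 159.69 = 14.09 mol
n(CO) = PV/RT = (3.12 × 2560) / (0.08206 × 965.15) = 100.8 mol
For 14.09 mol Fe2O3, stoichiometry requires (3/1) × 14.09 = 42.27 mol CO; 100.8 mol is available, so Fe2O3 is limiting.
n(CO2) = (3/1) × 14.09 = 42.27 mol
V(CO2) = nRT/P = 42.27 × 0.08206 × 315.95 / 11.7 = 93.67 L

93.7 L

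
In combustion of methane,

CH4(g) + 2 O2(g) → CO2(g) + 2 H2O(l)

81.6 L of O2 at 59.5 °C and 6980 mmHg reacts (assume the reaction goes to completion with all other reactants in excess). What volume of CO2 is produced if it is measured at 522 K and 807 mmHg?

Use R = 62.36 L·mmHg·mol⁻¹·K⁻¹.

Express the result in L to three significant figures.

n(O2) = PV/RT = (6980 × 81.6) / (62.36 × 332.65) = 27.46 mol
n(CO2) = (1/2) × 27.46 = 13.73 mol
V = nRT/P = 13.73 × 62.36 × 522 / 807 = 553.8 L

554 L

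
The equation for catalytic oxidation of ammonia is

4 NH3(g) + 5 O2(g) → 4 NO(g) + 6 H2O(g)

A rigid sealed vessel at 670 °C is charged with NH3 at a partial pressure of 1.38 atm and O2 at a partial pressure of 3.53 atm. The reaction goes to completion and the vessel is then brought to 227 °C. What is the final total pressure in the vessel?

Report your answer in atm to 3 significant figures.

At constant V, partial pressures at 670 °C are proportional to moles, so apply stoichiometry directly to pressures.
P(O2) required for 1.38 atm of NH3 = (5/4) × 1.38 = 1.725 atm; available 3.53 atm, so NH3 is limiting.
P(O2) remaining = 3.53 − (5/4) × 1.38 = 1.805 atm
P(gaseous products) = (4+6)/4 × 1.38 = 3.450 atm
P_total at 670 °C = 1.805 + 3.450 = 5.255 atm
Scaling to 227 °C: P = 5.255 × 500.15/943.15 = 2.787 atm

2.79 atm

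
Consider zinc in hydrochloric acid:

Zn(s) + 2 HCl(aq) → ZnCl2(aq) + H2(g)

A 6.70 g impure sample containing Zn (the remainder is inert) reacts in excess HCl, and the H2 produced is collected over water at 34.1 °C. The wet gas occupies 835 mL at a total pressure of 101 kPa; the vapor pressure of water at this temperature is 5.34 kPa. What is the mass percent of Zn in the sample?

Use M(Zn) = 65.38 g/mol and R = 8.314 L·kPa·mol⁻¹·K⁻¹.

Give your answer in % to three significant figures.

P(H2) = 101 − 5.34 = 95.66 kPa
n(H2) = PV/RT = (95.66 × 0.8350) / (8.314 × 307.25) = 0.03127 mol
n(Zn) = (1/1) × 0.03127 = 0.03127 mol
m(Zn) = 0.03127 × 65.38 = 2.044 g
%Zn = 2.044 / 6.70 × 100 = 30.51%

30.5 %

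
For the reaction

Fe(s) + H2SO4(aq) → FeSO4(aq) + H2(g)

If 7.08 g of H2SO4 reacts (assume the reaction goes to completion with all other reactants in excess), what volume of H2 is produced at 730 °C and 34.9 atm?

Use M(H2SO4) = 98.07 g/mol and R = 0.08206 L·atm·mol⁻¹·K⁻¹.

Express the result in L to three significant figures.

n(H2SO4) = 7.080 / 98.07 = 0.07219 mol
n(H2) = (1/1) × 0.07219 = 0.07219 mol
V = nRT/P = 0.07219 × 0.08206 × 1003.15 / 34.9 = 0.1703 L

0.170 L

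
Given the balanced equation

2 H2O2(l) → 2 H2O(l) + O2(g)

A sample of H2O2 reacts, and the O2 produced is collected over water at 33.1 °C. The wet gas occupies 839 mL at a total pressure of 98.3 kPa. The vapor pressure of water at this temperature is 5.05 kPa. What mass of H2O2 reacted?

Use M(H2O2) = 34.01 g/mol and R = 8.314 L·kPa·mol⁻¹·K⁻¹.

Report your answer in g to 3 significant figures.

P(O2) = 98.3 − 5.05 = 93.25 kPa
n(O2) = PV/RT = (93.25 × 0.8390) / (8.314 × 306.25) = 0.03073 mol
n(H2O2) = (2/1) × 0.03073 = 0.06146 mol
m(H2O2) = 0.06146 × 34.01 = 2.090 g

2.09 g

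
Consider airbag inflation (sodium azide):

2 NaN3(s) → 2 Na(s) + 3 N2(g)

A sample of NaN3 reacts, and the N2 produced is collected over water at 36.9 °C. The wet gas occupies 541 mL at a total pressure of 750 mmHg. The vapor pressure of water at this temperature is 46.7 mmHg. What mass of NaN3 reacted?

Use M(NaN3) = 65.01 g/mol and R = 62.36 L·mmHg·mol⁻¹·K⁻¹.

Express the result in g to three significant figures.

0.853 g

P(N2) = 750 − 46.7 = 703.3 mmHg
n(N2) = PV/RT = (703.3 × 0.5410) / (62.36 × 310.05) = 0.01968 mol
n(NaN3) = (2/3) × 0.01968 = 0.01312 mol
m(NaN3) = 0.01312 × 65.01 = 0.8529 g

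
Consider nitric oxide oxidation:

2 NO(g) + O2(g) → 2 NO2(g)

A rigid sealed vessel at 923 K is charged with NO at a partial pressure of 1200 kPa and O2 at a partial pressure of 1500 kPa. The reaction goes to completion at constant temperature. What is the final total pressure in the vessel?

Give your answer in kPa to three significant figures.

2100 kPa

At constant V, partial pressures at 923 K are proportional to moles, so apply stoichiometry directly to pressures.
P(O2) required for 1200 kPa of NO = (1/2) × 1200 = 600.0 kPa; available 1500 kPa, so NO is limiting.
P(O2) remaining = 1500 − (1/2) × 1200 = 900.0 kPa
P(gaseous products) = (2)/2 × 1200 = 1200 kPa
P_total at 923 K = 900.0 + 1200 = 2100 kPa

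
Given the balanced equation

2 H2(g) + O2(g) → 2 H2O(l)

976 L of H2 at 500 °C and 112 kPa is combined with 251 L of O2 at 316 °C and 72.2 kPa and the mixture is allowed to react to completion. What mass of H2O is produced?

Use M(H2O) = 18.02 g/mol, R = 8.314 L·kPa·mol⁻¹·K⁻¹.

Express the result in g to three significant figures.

n(H2) = PV/RT = (112 × 976) / (8.314 × 773.15) = 17.01 mol
n(O2) = PV/RT = (72.2 × 251) / (8.314 × 589.15) = 3.700 mol
For 17.01 mol H2, stoichiometry requires (1/2) × 17.01 = 8.505 mol O2; 3.700 mol is available, so O2 is limiting.
n(H2O) = (2/1) × 3.700 = 7.400 mol
m(H2O) = 7.400 × 18.02 = 133.3 g

133 g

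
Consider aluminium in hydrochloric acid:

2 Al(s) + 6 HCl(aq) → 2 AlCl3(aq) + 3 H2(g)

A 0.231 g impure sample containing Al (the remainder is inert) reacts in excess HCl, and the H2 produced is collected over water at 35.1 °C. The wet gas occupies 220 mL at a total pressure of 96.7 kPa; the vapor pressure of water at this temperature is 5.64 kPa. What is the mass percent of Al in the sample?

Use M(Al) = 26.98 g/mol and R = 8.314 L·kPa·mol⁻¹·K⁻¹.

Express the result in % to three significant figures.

P(H2) = 96.7 − 5.64 = 91.06 kPa
n(H2) = PV/RT = (91.06 × 0.2200) / (8.314 × 308.25) = 0.007817 mol
n(Al) = (2/3) × 0.007817 = 0.005211 mol
m(Al) = 0.005211 × 26.98 = 0.1406 g
%Al = 0.1406 / 0.231 × 100 = 60.87%

60.9 %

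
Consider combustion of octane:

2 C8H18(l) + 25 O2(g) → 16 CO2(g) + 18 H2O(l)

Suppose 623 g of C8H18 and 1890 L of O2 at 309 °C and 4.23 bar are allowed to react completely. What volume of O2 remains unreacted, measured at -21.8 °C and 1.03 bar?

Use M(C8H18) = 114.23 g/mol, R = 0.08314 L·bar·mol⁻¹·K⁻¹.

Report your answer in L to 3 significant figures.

1970 L

n(C8H18) = 623 / 114.23 = 5.454 mol
n(O2) = PV/RT = (4.23 × 1890) / (0.08314 × 582.15) = 165.2 mol
For 5.454 mol C8H18, stoichiometry requires (25/2) × 5.454 = 68.17 mol O2; 165.2 mol is available, so C8H18 is limiting.
n(O2) consumed = (25/2) × 5.454 = 68.17 mol; remaining = 165.2 − 68.17 = 97.03 mol
V(O2) = nRT/P = 97.03 × 0.08314 × 251.35 / 1.03 = 1969 L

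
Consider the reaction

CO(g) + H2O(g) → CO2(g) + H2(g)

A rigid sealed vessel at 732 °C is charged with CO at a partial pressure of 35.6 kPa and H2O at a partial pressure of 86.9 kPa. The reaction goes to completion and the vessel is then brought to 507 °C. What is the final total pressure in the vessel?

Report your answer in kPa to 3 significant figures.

95.1 kPa

With V and T fixed, P_i ∝ n_i, so the mole ratios apply directly to partial pressures at 732 °C.
P(H2O) required for 35.6 kPa of CO = (1/1) × 35.6 = 35.60 kPa; available 86.9 kPa, so CO is limiting.
P(H2O) remaining = 86.9 − (1/1) × 35.6 = 51.30 kPa
P(gaseous products) = (1+1)/1 × 35.6 = 71.20 kPa
P_total at 732 °C = 51.30 + 71.20 = 122.5 kPa
Scaling to 507 °C: P = 122.5 × 780.15/1005.15 = 95.08 kPa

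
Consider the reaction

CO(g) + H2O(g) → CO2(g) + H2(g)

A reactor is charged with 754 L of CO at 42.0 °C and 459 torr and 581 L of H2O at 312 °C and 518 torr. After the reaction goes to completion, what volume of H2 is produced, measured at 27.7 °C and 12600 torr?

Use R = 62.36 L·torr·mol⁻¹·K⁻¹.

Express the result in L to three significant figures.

12.3 L

n(CO) = PV/RT = (459 × 754) / (62.36 × 315.15) = 17.61 mol
n(H2O) = PV/RT = (518 × 581) / (62.36 × 585.15) = 8.248 mol
For 17.61 mol CO, stoichiometry requires (1/1) × 17.61 = 17.61 mol H2O; 8.248 mol is available, so H2O is limiting.
n(H2) = (1/1) × 8.248 = 8.248 mol
V(H2) = nRT/P = 8.248 × 62.36 × 300.85 / 12600 = 12.28 L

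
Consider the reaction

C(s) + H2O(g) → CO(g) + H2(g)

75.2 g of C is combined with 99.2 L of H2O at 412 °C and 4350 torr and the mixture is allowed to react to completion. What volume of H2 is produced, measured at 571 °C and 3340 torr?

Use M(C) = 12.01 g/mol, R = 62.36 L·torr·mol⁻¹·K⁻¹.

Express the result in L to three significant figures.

98.7 L

n(C) = 75.2 / 12.01 = 6.261 mol
n(H2O) = PV/RT = (4350 × 99.2) / (62.36 × 685.15) = 10.10 mol
For 6.261 mol C, stoichiometry requires (1/1) × 6.261 = 6.261 mol H2O; 10.10 mol is available, so C is limiting.
n(H2) = (1/1) × 6.261 = 6.261 mol
V(H2) = nRT/P = 6.261 × 62.36 × 844.15 / 3340 = 98.68 L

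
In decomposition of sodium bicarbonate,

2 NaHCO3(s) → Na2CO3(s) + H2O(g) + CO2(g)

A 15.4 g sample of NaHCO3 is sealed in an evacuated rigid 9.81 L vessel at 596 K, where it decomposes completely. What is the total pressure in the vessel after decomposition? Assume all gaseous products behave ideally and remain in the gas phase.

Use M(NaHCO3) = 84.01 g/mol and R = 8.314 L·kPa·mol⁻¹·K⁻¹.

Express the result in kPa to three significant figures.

n(NaHCO3) = 15.4 / 84.01 = 0.1833 mol
n(gas produced) = (2/2) × 0.1833 = 0.1833 mol
P = nRT/V = 0.1833 × 8.314 × 596 / 9.81 = 92.59 kPa

92.6 kPa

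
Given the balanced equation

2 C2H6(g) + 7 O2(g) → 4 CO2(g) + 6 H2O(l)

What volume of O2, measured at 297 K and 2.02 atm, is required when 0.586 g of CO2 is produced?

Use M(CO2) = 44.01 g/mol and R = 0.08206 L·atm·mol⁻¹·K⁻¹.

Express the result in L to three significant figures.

0.281 L

n(CO2) = 0.5860 / 44.01 = 0.01332 mol
n(O2) = (7/4) × 0.01332 = 0.02331 mol
V = nRT/P = 0.02331 × 0.08206 × 297 / 2.02 = 0.2812 L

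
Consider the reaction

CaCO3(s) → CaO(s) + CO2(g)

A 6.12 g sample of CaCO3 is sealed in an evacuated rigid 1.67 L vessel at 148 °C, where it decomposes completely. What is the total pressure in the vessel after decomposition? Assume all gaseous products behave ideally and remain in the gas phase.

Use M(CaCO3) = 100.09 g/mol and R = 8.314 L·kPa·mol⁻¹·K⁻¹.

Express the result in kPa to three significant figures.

128 kPa

n(CaCO3) = 6.12 / 100.09 = 0.06114 mol
n(gas produced) = (1/1) × 0.06114 = 0.06114 mol
P = nRT/V = 0.06114 × 8.314 × 421.15 / 1.67 = 128.2 kPa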